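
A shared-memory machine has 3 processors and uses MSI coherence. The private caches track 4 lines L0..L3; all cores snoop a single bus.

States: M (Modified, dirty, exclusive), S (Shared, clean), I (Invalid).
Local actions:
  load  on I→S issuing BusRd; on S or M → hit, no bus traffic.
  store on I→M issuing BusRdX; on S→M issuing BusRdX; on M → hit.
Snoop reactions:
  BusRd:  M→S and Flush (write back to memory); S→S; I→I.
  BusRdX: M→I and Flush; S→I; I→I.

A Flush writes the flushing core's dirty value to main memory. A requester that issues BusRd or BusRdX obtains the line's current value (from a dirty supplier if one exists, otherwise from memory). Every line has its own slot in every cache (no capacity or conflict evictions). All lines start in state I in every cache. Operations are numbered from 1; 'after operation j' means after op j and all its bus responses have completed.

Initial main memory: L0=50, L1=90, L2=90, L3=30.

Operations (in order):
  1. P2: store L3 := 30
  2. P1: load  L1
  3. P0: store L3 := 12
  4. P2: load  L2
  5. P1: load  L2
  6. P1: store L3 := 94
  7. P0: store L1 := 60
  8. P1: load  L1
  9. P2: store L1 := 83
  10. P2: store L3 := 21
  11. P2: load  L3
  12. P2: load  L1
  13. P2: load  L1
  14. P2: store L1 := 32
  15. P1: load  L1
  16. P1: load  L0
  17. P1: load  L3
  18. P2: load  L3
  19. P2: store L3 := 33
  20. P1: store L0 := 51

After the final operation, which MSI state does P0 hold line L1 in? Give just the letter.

state = I

step 1: P2: store L3 := 30  ⟶  IIM  (L3)  txn=BusRdX  M[L3]=30
step 2: P1: load  L1  ⟶  ISI  (L1)  txn=BusRd  M[L1]=90
step 3: P0: store L3 := 12  ⟶  MII  (L3)  txn=BusRdX+Flush  M[L3]=30
step 4: P2: load  L2  ⟶  IIS  (L2)  txn=BusRd  M[L2]=90
step 5: P1: load  L2  ⟶  ISS  (L2)  txn=BusRd  M[L2]=90
step 6: P1: store L3 := 94  ⟶  IMI  (L3)  txn=BusRdX+Flush  M[L3]=12
step 7: P0: store L1 := 60  ⟶  MII  (L1)  txn=BusRdX  M[L1]=90
step 8: P1: load  L1  ⟶  SSI  (L1)  txn=BusRd+Flush  M[L1]=60
step 9: P2: store L1 := 83  ⟶  IIM  (L1)  txn=BusRdX  M[L1]=60
step 10: P2: store L3 := 21  ⟶  IIM  (L3)  txn=BusRdX+Flush  M[L3]=94
step 11: P2: load  L3  ⟶  IIM  (L3)  txn=∅  M[L3]=94
step 12: P2: load  L1  ⟶  IIM  (L1)  txn=∅  M[L1]=60
step 13: P2: load  L1  ⟶  IIM  (L1)  txn=∅  M[L1]=60
step 14: P2: store L1 := 32  ⟶  IIM  (L1)  txn=∅  M[L1]=60
step 15: P1: load  L1  ⟶  ISS  (L1)  txn=BusRd+Flush  M[L1]=32
step 16: P1: load  L0  ⟶  ISI  (L0)  txn=BusRd  M[L0]=50
step 17: P1: load  L3  ⟶  ISS  (L3)  txn=BusRd+Flush  M[L3]=21
step 18: P2: load  L3  ⟶  ISS  (L3)  txn=∅  M[L3]=21
step 19: P2: store L3 := 33  ⟶  IIM  (L3)  txn=BusRdX  M[L3]=21
step 20: P1: store L0 := 51  ⟶  IMI  (L0)  txn=BusRdX  M[L0]=50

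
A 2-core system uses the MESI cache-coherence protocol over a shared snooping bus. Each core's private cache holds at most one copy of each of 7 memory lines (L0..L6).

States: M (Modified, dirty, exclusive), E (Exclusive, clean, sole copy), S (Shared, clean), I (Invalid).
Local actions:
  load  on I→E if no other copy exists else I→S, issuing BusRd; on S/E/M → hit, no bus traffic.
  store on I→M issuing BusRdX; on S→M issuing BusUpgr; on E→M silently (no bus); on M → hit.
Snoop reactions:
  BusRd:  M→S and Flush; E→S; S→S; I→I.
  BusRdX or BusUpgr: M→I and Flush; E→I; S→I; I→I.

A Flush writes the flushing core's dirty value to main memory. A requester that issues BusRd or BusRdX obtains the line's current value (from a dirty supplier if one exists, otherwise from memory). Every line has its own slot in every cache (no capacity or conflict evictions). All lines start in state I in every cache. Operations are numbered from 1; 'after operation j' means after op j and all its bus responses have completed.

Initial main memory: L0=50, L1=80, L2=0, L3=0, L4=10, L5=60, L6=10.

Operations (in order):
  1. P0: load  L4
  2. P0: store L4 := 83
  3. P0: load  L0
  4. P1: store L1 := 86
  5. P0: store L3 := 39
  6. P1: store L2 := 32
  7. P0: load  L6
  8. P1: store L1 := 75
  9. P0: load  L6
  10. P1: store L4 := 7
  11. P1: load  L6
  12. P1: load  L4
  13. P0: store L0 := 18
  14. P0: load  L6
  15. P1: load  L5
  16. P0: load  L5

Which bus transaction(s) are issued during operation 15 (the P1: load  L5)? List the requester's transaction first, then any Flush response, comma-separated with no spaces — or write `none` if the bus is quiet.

step 1: P0: load  L4  ⟶  EI  (L4)  txn=BusRd  M[L4]=10
step 2: P0: store L4 := 83  ⟶  MI  (L4)  txn=∅  M[L4]=10
step 3: P0: load  L0  ⟶  EI  (L0)  txn=BusRd  M[L0]=50
step 4: P1: store L1 := 86  ⟶  IM  (L1)  txn=BusRdX  M[L1]=80
step 5: P0: store L3 := 39  ⟶  MI  (L3)  txn=BusRdX  M[L3]=0
step 6: P1: store L2 := 32  ⟶  IM  (L2)  txn=BusRdX  M[L2]=0
step 7: P0: load  L6  ⟶  EI  (L6)  txn=BusRd  M[L6]=10
step 8: P1: store L1 := 75  ⟶  IM  (L1)  txn=∅  M[L1]=80
step 9: P0: load  L6  ⟶  EI  (L6)  txn=∅  M[L6]=10
step 10: P1: store L4 := 7  ⟶  IM  (L4)  txn=BusRdX+Flush  M[L4]=83
step 11: P1: load  L6  ⟶  SS  (L6)  txn=BusRd  M[L6]=10
step 12: P1: load  L4  ⟶  IM  (L4)  txn=∅  M[L4]=83
step 13: P0: store L0 := 18  ⟶  MI  (L0)  txn=∅  M[L0]=50
step 14: P0: load  L6  ⟶  SS  (L6)  txn=∅  M[L6]=10
step 15: P1: load  L5  ⟶  IE  (L5)  txn=BusRd  M[L5]=60
step 16: P0: load  L5  ⟶  SS  (L5)  txn=BusRd  M[L5]=60

bus = BusRd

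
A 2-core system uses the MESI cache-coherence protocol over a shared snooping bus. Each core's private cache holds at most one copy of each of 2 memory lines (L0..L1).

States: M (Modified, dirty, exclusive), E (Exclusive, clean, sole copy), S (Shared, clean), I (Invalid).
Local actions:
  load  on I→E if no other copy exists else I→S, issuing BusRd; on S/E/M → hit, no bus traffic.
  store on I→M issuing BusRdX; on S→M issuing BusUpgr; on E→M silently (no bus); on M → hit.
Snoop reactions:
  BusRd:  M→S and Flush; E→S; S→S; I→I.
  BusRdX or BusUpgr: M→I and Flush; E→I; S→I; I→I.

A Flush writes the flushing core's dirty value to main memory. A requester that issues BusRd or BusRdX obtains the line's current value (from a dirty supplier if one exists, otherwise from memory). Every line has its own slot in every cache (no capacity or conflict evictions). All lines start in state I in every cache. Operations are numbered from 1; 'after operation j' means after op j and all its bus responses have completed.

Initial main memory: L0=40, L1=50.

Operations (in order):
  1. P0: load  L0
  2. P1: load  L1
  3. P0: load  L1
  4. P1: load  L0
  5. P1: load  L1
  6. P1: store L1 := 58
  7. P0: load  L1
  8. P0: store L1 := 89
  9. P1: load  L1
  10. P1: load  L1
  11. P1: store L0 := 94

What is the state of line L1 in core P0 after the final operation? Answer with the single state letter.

  op1 P0: load  L0 → E/I on L0; bus BusRd; mem=40
  op2 P1: load  L1 → I/E on L1; bus BusRd; mem=50
  op3 P0: load  L1 → S/S on L1; bus BusRd; mem=50
  op4 P1: load  L0 → S/S on L0; bus BusRd; mem=40
  op5 P1: load  L1 → S/S on L1; bus (none); mem=50
  op6 P1: store L1 := 58 → I/M on L1; bus BusUpgr; mem=50
  op7 P0: load  L1 → S/S on L1; bus BusRd Flush; mem=58
  op8 P0: store L1 := 89 → M/I on L1; bus BusUpgr; mem=58
  op9 P1: load  L1 → S/S on L1; bus BusRd Flush; mem=89
  op10 P1: load  L1 → S/S on L1; bus (none); mem=89
  op11 P1: store L0 := 94 → I/M on L0; bus BusUpgr; mem=40

state = S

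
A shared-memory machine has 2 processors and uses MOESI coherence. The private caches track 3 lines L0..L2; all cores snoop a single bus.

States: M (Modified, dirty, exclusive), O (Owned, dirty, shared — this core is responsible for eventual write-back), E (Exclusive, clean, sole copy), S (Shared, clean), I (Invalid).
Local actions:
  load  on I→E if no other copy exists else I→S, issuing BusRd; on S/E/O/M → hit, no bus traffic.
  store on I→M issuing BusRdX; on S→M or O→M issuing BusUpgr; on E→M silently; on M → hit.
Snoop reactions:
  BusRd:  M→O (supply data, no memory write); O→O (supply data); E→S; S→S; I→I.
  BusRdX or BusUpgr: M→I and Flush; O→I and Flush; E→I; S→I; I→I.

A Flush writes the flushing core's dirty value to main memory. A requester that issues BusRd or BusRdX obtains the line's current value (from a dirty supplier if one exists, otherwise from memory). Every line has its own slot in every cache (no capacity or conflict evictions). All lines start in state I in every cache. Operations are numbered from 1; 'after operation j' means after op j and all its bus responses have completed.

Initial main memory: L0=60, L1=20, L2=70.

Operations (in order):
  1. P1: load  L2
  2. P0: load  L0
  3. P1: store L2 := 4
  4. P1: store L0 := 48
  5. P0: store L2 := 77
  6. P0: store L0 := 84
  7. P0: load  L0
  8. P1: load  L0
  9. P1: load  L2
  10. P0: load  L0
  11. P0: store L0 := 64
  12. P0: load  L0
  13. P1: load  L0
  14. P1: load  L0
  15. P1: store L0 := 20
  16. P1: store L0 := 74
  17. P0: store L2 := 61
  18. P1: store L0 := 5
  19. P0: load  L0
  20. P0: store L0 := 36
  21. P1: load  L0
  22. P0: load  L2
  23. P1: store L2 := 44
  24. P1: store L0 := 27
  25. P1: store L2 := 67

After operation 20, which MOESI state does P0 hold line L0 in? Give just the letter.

state = M

step 1: P1: load  L2  ⟶  IE  (L2)  txn=BusRd  M[L2]=70
step 2: P0: load  L0  ⟶  EI  (L0)  txn=BusRd  M[L0]=60
step 3: P1: store L2 := 4  ⟶  IM  (L2)  txn=∅  M[L2]=70
step 4: P1: store L0 := 48  ⟶  IM  (L0)  txn=BusRdX  M[L0]=60
step 5: P0: store L2 := 77  ⟶  MI  (L2)  txn=BusRdX+Flush  M[L2]=4
step 6: P0: store L0 := 84  ⟶  MI  (L0)  txn=BusRdX+Flush  M[L0]=48
step 7: P0: load  L0  ⟶  MI  (L0)  txn=∅  M[L0]=48
step 8: P1: load  L0  ⟶  OS  (L0)  txn=BusRd  M[L0]=48
step 9: P1: load  L2  ⟶  OS  (L2)  txn=BusRd  M[L2]=4
step 10: P0: load  L0  ⟶  OS  (L0)  txn=∅  M[L0]=48
step 11: P0: store L0 := 64  ⟶  MI  (L0)  txn=BusUpgr  M[L0]=48
step 12: P0: load  L0  ⟶  MI  (L0)  txn=∅  M[L0]=48
step 13: P1: load  L0  ⟶  OS  (L0)  txn=BusRd  M[L0]=48
step 14: P1: load  L0  ⟶  OS  (L0)  txn=∅  M[L0]=48
step 15: P1: store L0 := 20  ⟶  IM  (L0)  txn=BusUpgr+Flush  M[L0]=64
step 16: P1: store L0 := 74  ⟶  IM  (L0)  txn=∅  M[L0]=64
step 17: P0: store L2 := 61  ⟶  MI  (L2)  txn=BusUpgr  M[L2]=4
step 18: P1: store L0 := 5  ⟶  IM  (L0)  txn=∅  M[L0]=64
step 19: P0: load  L0  ⟶  SO  (L0)  txn=BusRd  M[L0]=64
step 20: P0: store L0 := 36  ⟶  MI  (L0)  txn=BusUpgr+Flush  M[L0]=5
step 21: P1: load  L0  ⟶  OS  (L0)  txn=BusRd  M[L0]=5
step 22: P0: load  L2  ⟶  MI  (L2)  txn=∅  M[L2]=4
step 23: P1: store L2 := 44  ⟶  IM  (L2)  txn=BusRdX+Flush  M[L2]=61
step 24: P1: store L0 := 27  ⟶  IM  (L0)  txn=BusUpgr+Flush  M[L0]=36
step 25: P1: store L2 := 67  ⟶  IM  (L2)  txn=∅  M[L2]=61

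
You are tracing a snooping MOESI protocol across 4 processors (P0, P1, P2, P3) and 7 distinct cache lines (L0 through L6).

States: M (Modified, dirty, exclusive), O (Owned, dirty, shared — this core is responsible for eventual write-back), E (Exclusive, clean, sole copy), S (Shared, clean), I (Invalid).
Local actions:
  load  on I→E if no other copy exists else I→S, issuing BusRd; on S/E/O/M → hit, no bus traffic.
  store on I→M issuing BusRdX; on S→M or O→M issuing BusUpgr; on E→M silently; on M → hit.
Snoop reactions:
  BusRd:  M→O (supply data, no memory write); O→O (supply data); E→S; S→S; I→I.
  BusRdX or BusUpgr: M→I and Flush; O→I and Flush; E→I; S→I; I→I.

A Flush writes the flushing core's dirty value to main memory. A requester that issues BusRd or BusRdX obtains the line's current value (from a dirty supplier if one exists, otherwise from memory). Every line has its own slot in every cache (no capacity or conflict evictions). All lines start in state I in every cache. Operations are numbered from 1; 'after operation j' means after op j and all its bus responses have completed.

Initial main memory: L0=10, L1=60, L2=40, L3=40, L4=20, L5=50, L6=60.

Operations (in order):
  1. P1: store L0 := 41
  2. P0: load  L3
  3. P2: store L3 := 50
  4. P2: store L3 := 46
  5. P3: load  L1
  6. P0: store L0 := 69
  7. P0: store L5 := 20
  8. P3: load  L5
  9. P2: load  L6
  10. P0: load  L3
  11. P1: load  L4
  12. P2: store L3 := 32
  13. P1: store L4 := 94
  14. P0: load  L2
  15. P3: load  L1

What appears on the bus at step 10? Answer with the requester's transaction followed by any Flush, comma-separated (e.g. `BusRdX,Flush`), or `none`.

bus = BusRd

  op1 P1: store L0 := 41 → I/M/I/I on L0; bus BusRdX; mem=10
  op2 P0: load  L3 → E/I/I/I on L3; bus BusRd; mem=40
  op3 P2: store L3 := 50 → I/I/M/I on L3; bus BusRdX; mem=40
  op4 P2: store L3 := 46 → I/I/M/I on L3; bus (none); mem=40
  op5 P3: load  L1 → I/I/I/E on L1; bus BusRd; mem=60
  op6 P0: store L0 := 69 → M/I/I/I on L0; bus BusRdX Flush; mem=41
  op7 P0: store L5 := 20 → M/I/I/I on L5; bus BusRdX; mem=50
  op8 P3: load  L5 → O/I/I/S on L5; bus BusRd; mem=50
  op9 P2: load  L6 → I/I/E/I on L6; bus BusRd; mem=60
  op10 P0: load  L3 → S/I/O/I on L3; bus BusRd; mem=40
  op11 P1: load  L4 → I/E/I/I on L4; bus BusRd; mem=20
  op12 P2: store L3 := 32 → I/I/M/I on L3; bus BusUpgr; mem=40
  op13 P1: store L4 := 94 → I/M/I/I on L4; bus (none); mem=20
  op14 P0: load  L2 → E/I/I/I on L2; bus BusRd; mem=40
  op15 P3: load  L1 → I/I/I/E on L1; bus (none); mem=60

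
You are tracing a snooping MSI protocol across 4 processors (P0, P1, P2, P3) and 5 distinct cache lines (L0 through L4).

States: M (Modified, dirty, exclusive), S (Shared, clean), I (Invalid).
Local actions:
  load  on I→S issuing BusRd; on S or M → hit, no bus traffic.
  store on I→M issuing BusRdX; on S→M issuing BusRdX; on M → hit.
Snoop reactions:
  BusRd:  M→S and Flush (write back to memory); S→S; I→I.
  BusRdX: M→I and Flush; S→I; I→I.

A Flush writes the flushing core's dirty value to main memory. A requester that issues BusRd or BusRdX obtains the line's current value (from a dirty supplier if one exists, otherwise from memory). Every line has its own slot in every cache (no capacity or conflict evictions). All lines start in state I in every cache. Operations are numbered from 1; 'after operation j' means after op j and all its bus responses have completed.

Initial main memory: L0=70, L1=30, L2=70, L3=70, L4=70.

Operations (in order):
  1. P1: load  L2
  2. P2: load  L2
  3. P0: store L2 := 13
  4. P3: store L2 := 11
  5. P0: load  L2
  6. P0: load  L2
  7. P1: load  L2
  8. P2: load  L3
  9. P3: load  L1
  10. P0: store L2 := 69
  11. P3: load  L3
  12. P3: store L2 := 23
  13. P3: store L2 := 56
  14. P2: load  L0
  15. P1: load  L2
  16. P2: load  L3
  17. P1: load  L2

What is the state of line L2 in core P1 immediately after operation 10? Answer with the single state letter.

  op1 P1: load  L2 → I/S/I/I on L2; bus BusRd; mem=70
  op2 P2: load  L2 → I/S/S/I on L2; bus BusRd; mem=70
  op3 P0: store L2 := 13 → M/I/I/I on L2; bus BusRdX; mem=70
  op4 P3: store L2 := 11 → I/I/I/M on L2; bus BusRdX Flush; mem=13
  op5 P0: load  L2 → S/I/I/S on L2; bus BusRd Flush; mem=11
  op6 P0: load  L2 → S/I/I/S on L2; bus (none); mem=11
  op7 P1: load  L2 → S/S/I/S on L2; bus BusRd; mem=11
  op8 P2: load  L3 → I/I/S/I on L3; bus BusRd; mem=70
  op9 P3: load  L1 → I/I/I/S on L1; bus BusRd; mem=30
  op10 P0: store L2 := 69 → M/I/I/I on L2; bus BusRdX; mem=11
  op11 P3: load  L3 → I/I/S/S on L3; bus BusRd; mem=70
  op12 P3: store L2 := 23 → I/I/I/M on L2; bus BusRdX Flush; mem=69
  op13 P3: store L2 := 56 → I/I/I/M on L2; bus (none); mem=69
  op14 P2: load  L0 → I/I/S/I on L0; bus BusRd; mem=70
  op15 P1: load  L2 → I/S/I/S on L2; bus BusRd Flush; mem=56
  op16 P2: load  L3 → I/I/S/S on L3; bus (none); mem=70
  op17 P1: load  L2 → I/S/I/S on L2; bus (none); mem=56

state = I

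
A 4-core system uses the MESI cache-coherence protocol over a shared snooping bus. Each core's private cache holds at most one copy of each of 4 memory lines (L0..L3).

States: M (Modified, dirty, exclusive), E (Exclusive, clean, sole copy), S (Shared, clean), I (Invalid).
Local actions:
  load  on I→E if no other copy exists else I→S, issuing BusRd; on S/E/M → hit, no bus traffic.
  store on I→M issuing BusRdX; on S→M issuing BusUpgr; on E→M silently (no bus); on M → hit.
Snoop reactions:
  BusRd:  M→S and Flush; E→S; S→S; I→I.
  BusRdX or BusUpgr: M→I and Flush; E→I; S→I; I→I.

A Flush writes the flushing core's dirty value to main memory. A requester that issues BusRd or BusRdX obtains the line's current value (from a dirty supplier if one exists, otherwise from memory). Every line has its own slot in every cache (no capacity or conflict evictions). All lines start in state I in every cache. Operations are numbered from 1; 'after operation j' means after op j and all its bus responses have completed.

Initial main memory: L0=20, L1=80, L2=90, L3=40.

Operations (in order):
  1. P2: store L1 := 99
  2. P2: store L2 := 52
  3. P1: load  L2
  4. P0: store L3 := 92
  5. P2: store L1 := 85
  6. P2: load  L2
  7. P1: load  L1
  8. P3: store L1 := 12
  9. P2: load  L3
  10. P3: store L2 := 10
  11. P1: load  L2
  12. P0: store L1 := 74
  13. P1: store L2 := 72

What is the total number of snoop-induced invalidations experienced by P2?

1. P2: store L1 := 99  bus=[BusRdX]  L1: P0=I P1=I P2=M P3=I  mem[L1]=80
2. P2: store L2 := 52  bus=[BusRdX]  L2: P0=I P1=I P2=M P3=I  mem[L2]=90
3. P1: load  L2  bus=[BusRd,Flush]  L2: P0=I P1=S P2=S P3=I  mem[L2]=52
4. P0: store L3 := 92  bus=[BusRdX]  L3: P0=M P1=I P2=I P3=I  mem[L3]=40
5. P2: store L1 := 85  bus=[-]  L1: P0=I P1=I P2=M P3=I  mem[L1]=80
6. P2: load  L2  bus=[-]  L2: P0=I P1=S P2=S P3=I  mem[L2]=52
7. P1: load  L1  bus=[BusRd,Flush]  L1: P0=I P1=S P2=S P3=I  mem[L1]=85
8. P3: store L1 := 12  bus=[BusRdX]  L1: P0=I P1=I P2=I P3=M  mem[L1]=85
9. P2: load  L3  bus=[BusRd,Flush]  L3: P0=S P1=I P2=S P3=I  mem[L3]=92
10. P3: store L2 := 10  bus=[BusRdX]  L2: P0=I P1=I P2=I P3=M  mem[L2]=52
11. P1: load  L2  bus=[BusRd,Flush]  L2: P0=I P1=S P2=I P3=S  mem[L2]=10
12. P0: store L1 := 74  bus=[BusRdX,Flush]  L1: P0=M P1=I P2=I P3=I  mem[L1]=12
13. P1: store L2 := 72  bus=[BusUpgr]  L2: P0=I P1=M P2=I P3=I  mem[L2]=10

invalidations = 2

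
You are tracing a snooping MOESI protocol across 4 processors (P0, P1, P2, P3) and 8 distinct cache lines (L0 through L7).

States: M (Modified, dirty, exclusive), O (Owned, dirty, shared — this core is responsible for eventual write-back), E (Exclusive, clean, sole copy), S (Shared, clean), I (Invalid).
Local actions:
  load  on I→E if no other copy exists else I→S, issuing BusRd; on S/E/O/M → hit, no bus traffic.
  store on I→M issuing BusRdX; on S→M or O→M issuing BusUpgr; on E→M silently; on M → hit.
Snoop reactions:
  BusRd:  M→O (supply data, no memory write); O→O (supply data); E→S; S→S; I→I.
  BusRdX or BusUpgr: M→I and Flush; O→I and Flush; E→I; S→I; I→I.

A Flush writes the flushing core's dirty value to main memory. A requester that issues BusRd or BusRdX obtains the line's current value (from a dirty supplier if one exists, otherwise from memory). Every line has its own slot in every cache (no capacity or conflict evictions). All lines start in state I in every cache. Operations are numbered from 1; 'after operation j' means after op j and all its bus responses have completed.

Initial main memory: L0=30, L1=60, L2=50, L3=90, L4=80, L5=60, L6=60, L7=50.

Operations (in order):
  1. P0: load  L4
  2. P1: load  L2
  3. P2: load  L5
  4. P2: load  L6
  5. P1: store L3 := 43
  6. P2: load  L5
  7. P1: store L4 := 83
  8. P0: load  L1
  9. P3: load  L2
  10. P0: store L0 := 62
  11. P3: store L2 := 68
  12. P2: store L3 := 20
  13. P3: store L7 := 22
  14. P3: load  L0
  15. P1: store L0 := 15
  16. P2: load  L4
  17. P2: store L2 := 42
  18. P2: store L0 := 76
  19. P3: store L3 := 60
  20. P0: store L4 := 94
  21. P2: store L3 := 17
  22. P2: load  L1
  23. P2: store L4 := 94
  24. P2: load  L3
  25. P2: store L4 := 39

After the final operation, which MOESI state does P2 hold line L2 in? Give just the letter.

  op1 P0: load  L4 → E/I/I/I on L4; bus BusRd; mem=80
  op2 P1: load  L2 → I/E/I/I on L2; bus BusRd; mem=50
  op3 P2: load  L5 → I/I/E/I on L5; bus BusRd; mem=60
  op4 P2: load  L6 → I/I/E/I on L6; bus BusRd; mem=60
  op5 P1: store L3 := 43 → I/M/I/I on L3; bus BusRdX; mem=90
  op6 P2: load  L5 → I/I/E/I on L5; bus (none); mem=60
  op7 P1: store L4 := 83 → I/M/I/I on L4; bus BusRdX; mem=80
  op8 P0: load  L1 → E/I/I/I on L1; bus BusRd; mem=60
  op9 P3: load  L2 → I/S/I/S on L2; bus BusRd; mem=50
  op10 P0: store L0 := 62 → M/I/I/I on L0; bus BusRdX; mem=30
  op11 P3: store L2 := 68 → I/I/I/M on L2; bus BusUpgr; mem=50
  op12 P2: store L3 := 20 → I/I/M/I on L3; bus BusRdX Flush; mem=43
  op13 P3: store L7 := 22 → I/I/I/M on L7; bus BusRdX; mem=50
  op14 P3: load  L0 → O/I/I/S on L0; bus BusRd; mem=30
  op15 P1: store L0 := 15 → I/M/I/I on L0; bus BusRdX Flush; mem=62
  op16 P2: load  L4 → I/O/S/I on L4; bus BusRd; mem=80
  op17 P2: store L2 := 42 → I/I/M/I on L2; bus BusRdX Flush; mem=68
  op18 P2: store L0 := 76 → I/I/M/I on L0; bus BusRdX Flush; mem=15
  op19 P3: store L3 := 60 → I/I/I/M on L3; bus BusRdX Flush; mem=20
  op20 P0: store L4 := 94 → M/I/I/I on L4; bus BusRdX Flush; mem=83
  op21 P2: store L3 := 17 → I/I/M/I on L3; bus BusRdX Flush; mem=60
  op22 P2: load  L1 → S/I/S/I on L1; bus BusRd; mem=60
  op23 P2: store L4 := 94 → I/I/M/I on L4; bus BusRdX Flush; mem=94
  op24 P2: load  L3 → I/I/M/I on L3; bus (none); mem=60
  op25 P2: store L4 := 39 → I/I/M/I on L4; bus (none); mem=94

state = M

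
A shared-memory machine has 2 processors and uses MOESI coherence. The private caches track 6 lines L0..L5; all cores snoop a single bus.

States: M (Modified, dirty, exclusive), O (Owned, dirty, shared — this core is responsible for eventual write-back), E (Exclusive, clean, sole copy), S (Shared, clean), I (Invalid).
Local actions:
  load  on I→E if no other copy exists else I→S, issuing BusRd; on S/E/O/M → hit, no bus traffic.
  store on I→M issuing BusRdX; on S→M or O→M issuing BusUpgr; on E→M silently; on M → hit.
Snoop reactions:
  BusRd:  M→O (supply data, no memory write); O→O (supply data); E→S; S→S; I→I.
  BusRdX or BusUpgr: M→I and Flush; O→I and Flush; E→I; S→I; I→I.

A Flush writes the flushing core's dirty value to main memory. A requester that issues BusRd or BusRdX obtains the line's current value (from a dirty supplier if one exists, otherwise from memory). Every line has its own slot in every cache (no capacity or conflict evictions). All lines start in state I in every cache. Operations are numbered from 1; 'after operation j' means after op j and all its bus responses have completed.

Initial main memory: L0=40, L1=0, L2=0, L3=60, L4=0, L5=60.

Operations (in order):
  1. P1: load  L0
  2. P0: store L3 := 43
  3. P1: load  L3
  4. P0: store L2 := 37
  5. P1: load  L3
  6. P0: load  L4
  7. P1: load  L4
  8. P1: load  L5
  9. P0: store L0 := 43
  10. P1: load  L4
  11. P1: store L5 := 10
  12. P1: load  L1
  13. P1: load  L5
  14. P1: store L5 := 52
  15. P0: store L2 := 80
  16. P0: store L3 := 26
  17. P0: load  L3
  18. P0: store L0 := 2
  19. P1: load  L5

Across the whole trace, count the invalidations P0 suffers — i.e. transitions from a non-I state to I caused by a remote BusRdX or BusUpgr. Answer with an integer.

[1] P1: load  L0 | P0:I, P1:E(40) | bus: BusRd
[2] P0: store L3 := 43 | P0:M(43), P1:I | bus: BusRdX
[3] P1: load  L3 | P0:O(43), P1:S(43) | bus: BusRd
[4] P0: store L2 := 37 | P0:M(37), P1:I | bus: BusRdX
[5] P1: load  L3 | P0:O(43), P1:S(43) | bus: none
[6] P0: load  L4 | P0:E(0), P1:I | bus: BusRd
[7] P1: load  L4 | P0:S(0), P1:S(0) | bus: BusRd
[8] P1: load  L5 | P0:I, P1:E(60) | bus: BusRd
[9] P0: store L0 := 43 | P0:M(43), P1:I | bus: BusRdX
[10] P1: load  L4 | P0:S(0), P1:S(0) | bus: none
[11] P1: store L5 := 10 | P0:I, P1:M(10) | bus: none
[12] P1: load  L1 | P0:I, P1:E(0) | bus: BusRd
[13] P1: load  L5 | P0:I, P1:M(10) | bus: none
[14] P1: store L5 := 52 | P0:I, P1:M(52) | bus: none
[15] P0: store L2 := 80 | P0:M(80), P1:I | bus: none
[16] P0: store L3 := 26 | P0:M(26), P1:I | bus: BusUpgr
[17] P0: load  L3 | P0:M(26), P1:I | bus: none
[18] P0: store L0 := 2 | P0:M(2), P1:I | bus: none
[19] P1: load  L5 | P0:I, P1:M(52) | bus: none

invalidations = 0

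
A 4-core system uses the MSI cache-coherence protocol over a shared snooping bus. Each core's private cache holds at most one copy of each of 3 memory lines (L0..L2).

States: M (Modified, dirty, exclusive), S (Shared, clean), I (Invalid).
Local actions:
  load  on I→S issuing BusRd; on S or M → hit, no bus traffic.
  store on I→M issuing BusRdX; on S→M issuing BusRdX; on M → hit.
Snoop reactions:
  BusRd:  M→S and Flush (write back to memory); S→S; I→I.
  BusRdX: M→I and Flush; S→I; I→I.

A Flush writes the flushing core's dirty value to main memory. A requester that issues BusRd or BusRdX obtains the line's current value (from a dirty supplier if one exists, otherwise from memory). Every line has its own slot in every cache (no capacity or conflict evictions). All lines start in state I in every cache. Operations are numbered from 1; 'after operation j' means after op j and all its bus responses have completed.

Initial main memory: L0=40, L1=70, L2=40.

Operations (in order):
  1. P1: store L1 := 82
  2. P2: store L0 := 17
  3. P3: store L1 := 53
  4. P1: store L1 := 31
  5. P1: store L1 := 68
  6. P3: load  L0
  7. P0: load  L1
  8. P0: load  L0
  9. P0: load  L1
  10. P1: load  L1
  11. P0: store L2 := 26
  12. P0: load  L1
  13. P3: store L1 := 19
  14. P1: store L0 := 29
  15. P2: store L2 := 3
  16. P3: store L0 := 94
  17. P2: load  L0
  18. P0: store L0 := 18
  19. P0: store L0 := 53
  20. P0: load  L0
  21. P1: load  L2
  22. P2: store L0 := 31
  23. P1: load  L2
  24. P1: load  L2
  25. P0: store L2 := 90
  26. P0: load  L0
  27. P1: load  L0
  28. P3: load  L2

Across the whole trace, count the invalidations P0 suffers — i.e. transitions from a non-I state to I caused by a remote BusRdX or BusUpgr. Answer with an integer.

invalidations = 4

  op1 P1: store L1 := 82 → I/M/I/I on L1; bus BusRdX; mem=70
  op2 P2: store L0 := 17 → I/I/M/I on L0; bus BusRdX; mem=40
  op3 P3: store L1 := 53 → I/I/I/M on L1; bus BusRdX Flush; mem=82
  op4 P1: store L1 := 31 → I/M/I/I on L1; bus BusRdX Flush; mem=53
  op5 P1: store L1 := 68 → I/M/I/I on L1; bus (none); mem=53
  op6 P3: load  L0 → I/I/S/S on L0; bus BusRd Flush; mem=17
  op7 P0: load  L1 → S/S/I/I on L1; bus BusRd Flush; mem=68
  op8 P0: load  L0 → S/I/S/S on L0; bus BusRd; mem=17
  op9 P0: load  L1 → S/S/I/I on L1; bus (none); mem=68
  op10 P1: load  L1 → S/S/I/I on L1; bus (none); mem=68
  op11 P0: store L2 := 26 → M/I/I/I on L2; bus BusRdX; mem=40
  op12 P0: load  L1 → S/S/I/I on L1; bus (none); mem=68
  op13 P3: store L1 := 19 → I/I/I/M on L1; bus BusRdX; mem=68
  op14 P1: store L0 := 29 → I/M/I/I on L0; bus BusRdX; mem=17
  op15 P2: store L2 := 3 → I/I/M/I on L2; bus BusRdX Flush; mem=26
  op16 P3: store L0 := 94 → I/I/I/M on L0; bus BusRdX Flush; mem=29
  op17 P2: load  L0 → I/I/S/S on L0; bus BusRd Flush; mem=94
  op18 P0: store L0 := 18 → M/I/I/I on L0; bus BusRdX; mem=94
  op19 P0: store L0 := 53 → M/I/I/I on L0; bus (none); mem=94
  op20 P0: load  L0 → M/I/I/I on L0; bus (none); mem=94
  op21 P1: load  L2 → I/S/S/I on L2; bus BusRd Flush; mem=3
  op22 P2: store L0 := 31 → I/I/M/I on L0; bus BusRdX Flush; mem=53
  op23 P1: load  L2 → I/S/S/I on L2; bus (none); mem=3
  op24 P1: load  L2 → I/S/S/I on L2; bus (none); mem=3
  op25 P0: store L2 := 90 → M/I/I/I on L2; bus BusRdX; mem=3
  op26 P0: load  L0 → S/I/S/I on L0; bus BusRd Flush; mem=31
  op27 P1: load  L0 → S/S/S/I on L0; bus BusRd; mem=31
  op28 P3: load  L2 → S/I/I/S on L2; bus BusRd Flush; mem=90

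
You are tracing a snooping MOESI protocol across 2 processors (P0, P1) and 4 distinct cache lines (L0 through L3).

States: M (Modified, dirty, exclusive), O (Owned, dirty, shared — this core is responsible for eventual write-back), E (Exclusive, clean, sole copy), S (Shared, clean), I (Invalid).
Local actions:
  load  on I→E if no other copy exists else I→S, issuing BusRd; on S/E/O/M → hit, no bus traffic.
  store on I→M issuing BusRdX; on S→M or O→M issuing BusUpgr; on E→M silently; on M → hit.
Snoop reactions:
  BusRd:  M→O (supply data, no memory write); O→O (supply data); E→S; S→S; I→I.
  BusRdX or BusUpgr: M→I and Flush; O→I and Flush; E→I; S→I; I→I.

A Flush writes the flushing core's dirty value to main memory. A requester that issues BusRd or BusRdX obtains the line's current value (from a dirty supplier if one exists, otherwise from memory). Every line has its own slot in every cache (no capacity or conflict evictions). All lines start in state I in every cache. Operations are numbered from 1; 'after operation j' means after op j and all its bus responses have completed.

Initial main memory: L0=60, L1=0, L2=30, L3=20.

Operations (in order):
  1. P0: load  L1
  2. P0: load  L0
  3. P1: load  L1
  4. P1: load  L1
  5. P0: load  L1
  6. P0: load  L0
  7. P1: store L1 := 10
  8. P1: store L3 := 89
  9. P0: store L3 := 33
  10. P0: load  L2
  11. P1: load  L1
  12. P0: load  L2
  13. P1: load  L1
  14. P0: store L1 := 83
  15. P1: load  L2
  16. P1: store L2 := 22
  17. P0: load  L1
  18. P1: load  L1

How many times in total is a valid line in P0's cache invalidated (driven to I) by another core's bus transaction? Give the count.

1. P0: load  L1  bus=[BusRd]  L1: P0=E P1=I  mem[L1]=0
2. P0: load  L0  bus=[BusRd]  L0: P0=E P1=I  mem[L0]=60
3. P1: load  L1  bus=[BusRd]  L1: P0=S P1=S  mem[L1]=0
4. P1: load  L1  bus=[-]  L1: P0=S P1=S  mem[L1]=0
5. P0: load  L1  bus=[-]  L1: P0=S P1=S  mem[L1]=0
6. P0: load  L0  bus=[-]  L0: P0=E P1=I  mem[L0]=60
7. P1: store L1 := 10  bus=[BusUpgr]  L1: P0=I P1=M  mem[L1]=0
8. P1: store L3 := 89  bus=[BusRdX]  L3: P0=I P1=M  mem[L3]=20
9. P0: store L3 := 33  bus=[BusRdX,Flush]  L3: P0=M P1=I  mem[L3]=89
10. P0: load  L2  bus=[BusRd]  L2: P0=E P1=I  mem[L2]=30
11. P1: load  L1  bus=[-]  L1: P0=I P1=M  mem[L1]=0
12. P0: load  L2  bus=[-]  L2: P0=E P1=I  mem[L2]=30
13. P1: load  L1  bus=[-]  L1: P0=I P1=M  mem[L1]=0
14. P0: store L1 := 83  bus=[BusRdX,Flush]  L1: P0=M P1=I  mem[L1]=10
15. P1: load  L2  bus=[BusRd]  L2: P0=S P1=S  mem[L2]=30
16. P1: store L2 := 22  bus=[BusUpgr]  L2: P0=I P1=M  mem[L2]=30
17. P0: load  L1  bus=[-]  L1: P0=M P1=I  mem[L1]=10
18. P1: load  L1  bus=[BusRd]  L1: P0=O P1=S  mem[L1]=10

invalidations = 2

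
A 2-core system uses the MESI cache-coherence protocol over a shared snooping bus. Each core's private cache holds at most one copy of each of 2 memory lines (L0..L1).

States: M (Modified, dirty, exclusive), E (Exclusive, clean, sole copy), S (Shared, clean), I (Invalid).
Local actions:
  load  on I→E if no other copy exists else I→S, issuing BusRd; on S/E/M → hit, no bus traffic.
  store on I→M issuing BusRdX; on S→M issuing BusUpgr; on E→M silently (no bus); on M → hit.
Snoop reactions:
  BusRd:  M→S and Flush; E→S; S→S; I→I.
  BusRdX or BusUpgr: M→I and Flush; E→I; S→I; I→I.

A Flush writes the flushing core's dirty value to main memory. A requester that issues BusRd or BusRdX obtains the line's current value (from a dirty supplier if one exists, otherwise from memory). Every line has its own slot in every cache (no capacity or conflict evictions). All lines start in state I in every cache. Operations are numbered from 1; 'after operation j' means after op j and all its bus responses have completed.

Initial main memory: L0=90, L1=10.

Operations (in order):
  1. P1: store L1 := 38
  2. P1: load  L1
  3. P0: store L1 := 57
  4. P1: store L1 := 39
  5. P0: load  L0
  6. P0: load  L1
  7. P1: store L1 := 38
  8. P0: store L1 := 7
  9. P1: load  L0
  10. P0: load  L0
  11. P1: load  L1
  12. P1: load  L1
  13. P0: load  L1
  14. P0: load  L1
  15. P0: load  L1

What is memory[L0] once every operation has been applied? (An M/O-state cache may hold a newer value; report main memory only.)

step 1: P1: store L1 := 38  ⟶  IM  (L1)  txn=BusRdX  M[L1]=10
step 2: P1: load  L1  ⟶  IM  (L1)  txn=∅  M[L1]=10
step 3: P0: store L1 := 57  ⟶  MI  (L1)  txn=BusRdX+Flush  M[L1]=38
step 4: P1: store L1 := 39  ⟶  IM  (L1)  txn=BusRdX+Flush  M[L1]=57
step 5: P0: load  L0  ⟶  EI  (L0)  txn=BusRd  M[L0]=90
step 6: P0: load  L1  ⟶  SS  (L1)  txn=BusRd+Flush  M[L1]=39
step 7: P1: store L1 := 38  ⟶  IM  (L1)  txn=BusUpgr  M[L1]=39
step 8: P0: store L1 := 7  ⟶  MI  (L1)  txn=BusRdX+Flush  M[L1]=38
step 9: P1: load  L0  ⟶  SS  (L0)  txn=BusRd  M[L0]=90
step 10: P0: load  L0  ⟶  SS  (L0)  txn=∅  M[L0]=90
step 11: P1: load  L1  ⟶  SS  (L1)  txn=BusRd+Flush  M[L1]=7
step 12: P1: load  L1  ⟶  SS  (L1)  txn=∅  M[L1]=7
step 13: P0: load  L1  ⟶  SS  (L1)  txn=∅  M[L1]=7
step 14: P0: load  L1  ⟶  SS  (L1)  txn=∅  M[L1]=7
step 15: P0: load  L1  ⟶  SS  (L1)  txn=∅  M[L1]=7

memory[L0] = 90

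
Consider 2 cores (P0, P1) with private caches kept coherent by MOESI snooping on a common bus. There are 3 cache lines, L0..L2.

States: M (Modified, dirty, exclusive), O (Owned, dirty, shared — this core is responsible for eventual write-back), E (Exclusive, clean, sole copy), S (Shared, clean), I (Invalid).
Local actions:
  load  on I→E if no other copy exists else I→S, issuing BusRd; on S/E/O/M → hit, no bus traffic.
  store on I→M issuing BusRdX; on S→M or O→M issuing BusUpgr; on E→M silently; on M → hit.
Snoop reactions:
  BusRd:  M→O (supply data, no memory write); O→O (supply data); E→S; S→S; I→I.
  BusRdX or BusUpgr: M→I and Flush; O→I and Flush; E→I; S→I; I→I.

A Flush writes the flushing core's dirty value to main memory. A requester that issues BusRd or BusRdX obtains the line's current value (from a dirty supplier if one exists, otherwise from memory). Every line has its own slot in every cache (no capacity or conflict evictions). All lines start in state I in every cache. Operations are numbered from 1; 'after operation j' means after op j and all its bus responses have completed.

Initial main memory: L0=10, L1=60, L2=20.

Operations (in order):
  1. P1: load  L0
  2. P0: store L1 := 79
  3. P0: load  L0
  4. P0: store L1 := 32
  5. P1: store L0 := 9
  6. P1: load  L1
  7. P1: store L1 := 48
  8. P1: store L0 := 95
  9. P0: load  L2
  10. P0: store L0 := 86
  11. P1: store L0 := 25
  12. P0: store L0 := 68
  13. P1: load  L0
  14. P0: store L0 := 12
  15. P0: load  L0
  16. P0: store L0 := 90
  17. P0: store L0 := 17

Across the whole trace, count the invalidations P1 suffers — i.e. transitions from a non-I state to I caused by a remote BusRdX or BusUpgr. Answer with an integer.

invalidations = 3

  op1 P1: load  L0 → I/E on L0; bus BusRd; mem=10
  op2 P0: store L1 := 79 → M/I on L1; bus BusRdX; mem=60
  op3 P0: load  L0 → S/S on L0; bus BusRd; mem=10
  op4 P0: store L1 := 32 → M/I on L1; bus (none); mem=60
  op5 P1: store L0 := 9 → I/M on L0; bus BusUpgr; mem=10
  op6 P1: load  L1 → O/S on L1; bus BusRd; mem=60
  op7 P1: store L1 := 48 → I/M on L1; bus BusUpgr Flush; mem=32
  op8 P1: store L0 := 95 → I/M on L0; bus (none); mem=10
  op9 P0: load  L2 → E/I on L2; bus BusRd; mem=20
  op10 P0: store L0 := 86 → M/I on L0; bus BusRdX Flush; mem=95
  op11 P1: store L0 := 25 → I/M on L0; bus BusRdX Flush; mem=86
  op12 P0: store L0 := 68 → M/I on L0; bus BusRdX Flush; mem=25
  op13 P1: load  L0 → O/S on L0; bus BusRd; mem=25
  op14 P0: store L0 := 12 → M/I on L0; bus BusUpgr; mem=25
  op15 P0: load  L0 → M/I on L0; bus (none); mem=25
  op16 P0: store L0 := 90 → M/I on L0; bus (none); mem=25
  op17 P0: store L0 := 17 → M/I on L0; bus (none); mem=25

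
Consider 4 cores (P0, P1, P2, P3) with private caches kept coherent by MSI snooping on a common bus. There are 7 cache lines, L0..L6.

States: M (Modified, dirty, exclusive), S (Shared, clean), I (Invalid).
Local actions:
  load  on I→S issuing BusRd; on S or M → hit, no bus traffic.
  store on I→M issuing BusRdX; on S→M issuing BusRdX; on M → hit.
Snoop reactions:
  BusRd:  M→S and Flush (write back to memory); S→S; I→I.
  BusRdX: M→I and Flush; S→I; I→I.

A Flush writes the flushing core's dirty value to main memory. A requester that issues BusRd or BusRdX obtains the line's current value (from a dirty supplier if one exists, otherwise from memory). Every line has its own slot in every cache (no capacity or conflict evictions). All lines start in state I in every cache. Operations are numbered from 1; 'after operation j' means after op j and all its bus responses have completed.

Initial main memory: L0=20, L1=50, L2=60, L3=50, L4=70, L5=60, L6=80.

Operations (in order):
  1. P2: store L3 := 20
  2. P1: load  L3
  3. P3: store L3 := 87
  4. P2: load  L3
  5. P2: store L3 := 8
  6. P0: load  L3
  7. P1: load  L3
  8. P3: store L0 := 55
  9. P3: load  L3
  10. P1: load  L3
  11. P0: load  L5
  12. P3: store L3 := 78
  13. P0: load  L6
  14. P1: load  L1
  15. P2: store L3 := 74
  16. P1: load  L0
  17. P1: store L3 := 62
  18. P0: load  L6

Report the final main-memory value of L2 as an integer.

[1] P2: store L3 := 20 | P0:I, P1:I, P2:M(20), P3:I | bus: BusRdX
[2] P1: load  L3 | P0:I, P1:S(20), P2:S(20), P3:I | bus: BusRd,Flush
[3] P3: store L3 := 87 | P0:I, P1:I, P2:I, P3:M(87) | bus: BusRdX
[4] P2: load  L3 | P0:I, P1:I, P2:S(87), P3:S(87) | bus: BusRd,Flush
[5] P2: store L3 := 8 | P0:I, P1:I, P2:M(8), P3:I | bus: BusRdX
[6] P0: load  L3 | P0:S(8), P1:I, P2:S(8), P3:I | bus: BusRd,Flush
[7] P1: load  L3 | P0:S(8), P1:S(8), P2:S(8), P3:I | bus: BusRd
[8] P3: store L0 := 55 | P0:I, P1:I, P2:I, P3:M(55) | bus: BusRdX
[9] P3: load  L3 | P0:S(8), P1:S(8), P2:S(8), P3:S(8) | bus: BusRd
[10] P1: load  L3 | P0:S(8), P1:S(8), P2:S(8), P3:S(8) | bus: none
[11] P0: load  L5 | P0:S(60), P1:I, P2:I, P3:I | bus: BusRd
[12] P3: store L3 := 78 | P0:I, P1:I, P2:I, P3:M(78) | bus: BusRdX
[13] P0: load  L6 | P0:S(80), P1:I, P2:I, P3:I | bus: BusRd
[14] P1: load  L1 | P0:I, P1:S(50), P2:I, P3:I | bus: BusRd
[15] P2: store L3 := 74 | P0:I, P1:I, P2:M(74), P3:I | bus: BusRdX,Flush
[16] P1: load  L0 | P0:I, P1:S(55), P2:I, P3:S(55) | bus: BusRd,Flush
[17] P1: store L3 := 62 | P0:I, P1:M(62), P2:I, P3:I | bus: BusRdX,Flush
[18] P0: load  L6 | P0:S(80), P1:I, P2:I, P3:I | bus: none

memory[L2] = 60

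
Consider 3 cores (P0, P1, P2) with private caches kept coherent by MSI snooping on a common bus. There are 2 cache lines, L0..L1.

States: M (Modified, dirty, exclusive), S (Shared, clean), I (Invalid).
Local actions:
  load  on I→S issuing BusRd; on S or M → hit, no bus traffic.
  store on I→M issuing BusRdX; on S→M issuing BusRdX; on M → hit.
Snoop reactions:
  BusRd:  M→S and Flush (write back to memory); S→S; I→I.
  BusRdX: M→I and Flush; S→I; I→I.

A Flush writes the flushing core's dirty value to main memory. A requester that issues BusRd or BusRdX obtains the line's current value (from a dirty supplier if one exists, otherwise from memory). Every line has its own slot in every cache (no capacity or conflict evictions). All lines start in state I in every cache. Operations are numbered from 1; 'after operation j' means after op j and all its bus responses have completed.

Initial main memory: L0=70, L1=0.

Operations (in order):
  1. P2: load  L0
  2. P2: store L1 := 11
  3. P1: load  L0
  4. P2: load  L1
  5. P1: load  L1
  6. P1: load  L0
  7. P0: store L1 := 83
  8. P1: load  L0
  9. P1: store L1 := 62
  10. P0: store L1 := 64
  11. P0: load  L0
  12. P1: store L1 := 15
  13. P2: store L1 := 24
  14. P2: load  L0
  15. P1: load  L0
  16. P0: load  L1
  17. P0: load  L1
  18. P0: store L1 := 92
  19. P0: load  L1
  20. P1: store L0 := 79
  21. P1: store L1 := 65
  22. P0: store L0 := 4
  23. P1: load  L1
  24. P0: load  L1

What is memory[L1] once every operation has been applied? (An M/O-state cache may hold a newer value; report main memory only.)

memory[L1] = 65

  op1 P2: load  L0 → I/I/S on L0; bus BusRd; mem=70
  op2 P2: store L1 := 11 → I/I/M on L1; bus BusRdX; mem=0
  op3 P1: load  L0 → I/S/S on L0; bus BusRd; mem=70
  op4 P2: load  L1 → I/I/M on L1; bus (none); mem=0
  op5 P1: load  L1 → I/S/S on L1; bus BusRd Flush; mem=11
  op6 P1: load  L0 → I/S/S on L0; bus (none); mem=70
  op7 P0: store L1 := 83 → M/I/I on L1; bus BusRdX; mem=11
  op8 P1: load  L0 → I/S/S on L0; bus (none); mem=70
  op9 P1: store L1 := 62 → I/M/I on L1; bus BusRdX Flush; mem=83
  op10 P0: store L1 := 64 → M/I/I on L1; bus BusRdX Flush; mem=62
  op11 P0: load  L0 → S/S/S on L0; bus BusRd; mem=70
  op12 P1: store L1 := 15 → I/M/I on L1; bus BusRdX Flush; mem=64
  op13 P2: store L1 := 24 → I/I/M on L1; bus BusRdX Flush; mem=15
  op14 P2: load  L0 → S/S/S on L0; bus (none); mem=70
  op15 P1: load  L0 → S/S/S on L0; bus (none); mem=70
  op16 P0: load  L1 → S/I/S on L1; bus BusRd Flush; mem=24
  op17 P0: load  L1 → S/I/S on L1; bus (none); mem=24
  op18 P0: store L1 := 92 → M/I/I on L1; bus BusRdX; mem=24
  op19 P0: load  L1 → M/I/I on L1; bus (none); mem=24
  op20 P1: store L0 := 79 → I/M/I on L0; bus BusRdX; mem=70
  op21 P1: store L1 := 65 → I/M/I on L1; bus BusRdX Flush; mem=92
  op22 P0: store L0 := 4 → M/I/I on L0; bus BusRdX Flush; mem=79
  op23 P1: load  L1 → I/M/I on L1; bus (none); mem=92
  op24 P0: load  L1 → S/S/I on L1; bus BusRd Flush; mem=65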